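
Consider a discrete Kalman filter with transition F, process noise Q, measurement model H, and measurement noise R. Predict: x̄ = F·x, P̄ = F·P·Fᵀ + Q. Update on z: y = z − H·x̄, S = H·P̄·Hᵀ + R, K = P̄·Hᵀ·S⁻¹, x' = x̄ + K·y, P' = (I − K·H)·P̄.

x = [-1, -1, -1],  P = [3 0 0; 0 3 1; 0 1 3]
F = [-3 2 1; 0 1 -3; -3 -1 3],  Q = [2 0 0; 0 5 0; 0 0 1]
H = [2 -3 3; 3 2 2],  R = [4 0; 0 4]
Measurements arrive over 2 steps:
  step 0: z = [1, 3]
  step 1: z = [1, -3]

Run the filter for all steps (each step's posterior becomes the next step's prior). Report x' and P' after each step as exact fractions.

step 0: x̄ = F·x = [0, 2, 1]
step 0: P̄ = F·P·Fᵀ + Q = [48 -8 35; -8 29 -24; 35 -24 52]
step 0: y = z − H·x̄ = [4, -3]
step 0: S = H·P̄·Hᵀ + R = [1873 921; 921 892]
step 0: K = P̄·Hᵀ·S⁻¹ = [18342/822475 163629/822475; -143206/822475 134953/822475; 23507/164495 5419/164495]
step 0: x' = x̄ + K·y = [-417519/822475, 667267/822475, 242266/164495]
step 0: P' = (I − K·H)·P̄ = [2953308/822475 -1079144/822475 -604712/164495; -1079144/822475 680067/822475 241711/164495; -604712/164495 241711/164495 135239/32899]
step 1: x̄ = F·x = [3798421/822475, -2966723/822475, 843856/164495]
step 1: P̄ = F·P·Fᵀ + Q = [70251273/822475 -38800174/822475 16185098/164495; -38800174/822475 27969887/822475 -9566424/164495; 16185098/164495 -9566424/164495 3968359/32899]
step 1: y = z − H·x̄ = [-28332376/822475, -16367802/822475]
step 1: S = H·P̄·Hᵀ + R = [3726590878/822475 2094974406/822475; 2094974406/822475 1267113637/822475]
step 1: K = P̄·Hᵀ·S⁻¹ = [9194189628/202496342891 31943252229/202496342891; -72220888823/404992685782 34752777053/202496342891; 48828268751/404992685782 14853925171/202496342891]
step 1: x' = x̄ + K·y = [-17225695633/202496342891, -178099569021/202496342891, -97811813526/202496342891]
step 1: P' = (I − K·H)·P̄ = [252987450516/202496342891 -79597645238/202496342891 -235997026078/202496342891; -79597645238/202496342891 183984184353/404992685782 193819859573/404992685782; -235997026078/202496342891 193819859573/404992685782 573586919345/404992685782]

step 0: x' = [-417519/822475, 667267/822475, 242266/164495], P' = [2953308/822475 -1079144/822475 -604712/164495; -1079144/822475 680067/822475 241711/164495; -604712/164495 241711/164495 135239/32899]
step 1: x' = [-17225695633/202496342891, -178099569021/202496342891, -97811813526/202496342891], P' = [252987450516/202496342891 -79597645238/202496342891 -235997026078/202496342891; -79597645238/202496342891 183984184353/404992685782 193819859573/404992685782; -235997026078/202496342891 193819859573/404992685782 573586919345/404992685782]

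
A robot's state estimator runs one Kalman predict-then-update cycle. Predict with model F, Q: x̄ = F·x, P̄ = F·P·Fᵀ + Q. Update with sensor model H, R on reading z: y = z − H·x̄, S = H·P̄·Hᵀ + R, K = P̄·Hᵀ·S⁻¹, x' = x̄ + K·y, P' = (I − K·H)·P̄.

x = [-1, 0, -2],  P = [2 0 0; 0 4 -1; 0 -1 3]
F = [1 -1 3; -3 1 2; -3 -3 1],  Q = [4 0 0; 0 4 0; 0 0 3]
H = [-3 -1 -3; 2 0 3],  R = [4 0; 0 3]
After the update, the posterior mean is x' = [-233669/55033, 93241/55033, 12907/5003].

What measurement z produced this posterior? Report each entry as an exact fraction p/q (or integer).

z = [3, -1]

x̄ = F·x = [-7, -1, 1]
P̄ = F·P·Fᵀ + Q = [43 7 25; 7 34 17; 25 17 66]
S = H·P̄·Hᵀ + R = [1613 -1292; -1292 1069]
K = P̄·Hᵀ·S⁻¹ = [-17547/55033 -12919/55033; -29334/55033 -32107/55033; 946/5003 2304/5003]
x' − x̄ = [151562/55033, 148274/55033, 7904/5003] = K·y
y = (KᵀK)⁻¹·Kᵀ·(x' − x̄) = [-16, 10]
z = y + H·x̄ = [-16, 10] + [19, -11] = [3, -1]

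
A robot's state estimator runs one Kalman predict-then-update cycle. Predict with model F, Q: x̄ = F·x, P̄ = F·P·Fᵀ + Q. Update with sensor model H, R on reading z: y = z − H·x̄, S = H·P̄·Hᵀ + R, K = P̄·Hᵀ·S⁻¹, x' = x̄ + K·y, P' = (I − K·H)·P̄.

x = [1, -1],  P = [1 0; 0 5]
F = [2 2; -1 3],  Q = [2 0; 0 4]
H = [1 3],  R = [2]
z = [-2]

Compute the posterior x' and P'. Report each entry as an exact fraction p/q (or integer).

x' = [550/323, -402/323]
P' = [2348/323 -746/323; -746/323 308/323]

x̄ = F·x = [0, -4]
P̄ = F·P·Fᵀ + Q = [26 28; 28 50]
y = z − H·x̄ = [10]
S = H·P̄·Hᵀ + R = [646]
K = P̄·Hᵀ·S⁻¹ = [55/323; 89/323]
x' = x̄ + K·y = [550/323, -402/323]
P' = (I − K·H)·P̄ = [2348/323 -746/323; -746/323 308/323]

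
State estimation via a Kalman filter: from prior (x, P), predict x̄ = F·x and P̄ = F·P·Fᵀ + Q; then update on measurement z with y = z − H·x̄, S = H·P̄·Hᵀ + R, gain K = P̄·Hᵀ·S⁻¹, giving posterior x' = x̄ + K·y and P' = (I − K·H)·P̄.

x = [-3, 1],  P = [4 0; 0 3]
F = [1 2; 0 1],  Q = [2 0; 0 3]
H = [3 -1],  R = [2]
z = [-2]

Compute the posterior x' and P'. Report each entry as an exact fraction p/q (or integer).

x' = [-19/67, 79/67]
P' = [54/67 114/67; 114/67 330/67]

x̄ = F·x = [-1, 1]
P̄ = F·P·Fᵀ + Q = [18 6; 6 6]
y = z − H·x̄ = [2]
S = H·P̄·Hᵀ + R = [134]
K = P̄·Hᵀ·S⁻¹ = [24/67; 6/67]
x' = x̄ + K·y = [-19/67, 79/67]
P' = (I − K·H)·P̄ = [54/67 114/67; 114/67 330/67]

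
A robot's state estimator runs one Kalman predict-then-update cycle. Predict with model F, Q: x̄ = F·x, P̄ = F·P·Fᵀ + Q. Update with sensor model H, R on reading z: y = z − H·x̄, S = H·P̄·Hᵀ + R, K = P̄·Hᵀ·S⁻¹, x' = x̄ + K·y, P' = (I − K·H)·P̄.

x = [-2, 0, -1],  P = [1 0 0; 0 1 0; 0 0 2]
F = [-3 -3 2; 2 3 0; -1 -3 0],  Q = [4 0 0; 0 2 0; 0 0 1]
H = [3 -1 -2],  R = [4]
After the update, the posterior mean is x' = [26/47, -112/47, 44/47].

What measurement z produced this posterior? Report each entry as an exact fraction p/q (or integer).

x̄ = F·x = [4, -4, 2]
P̄ = F·P·Fᵀ + Q = [30 -15 12; -15 15 -11; 12 -11 11]
S = H·P̄·Hᵀ + R = [235]
K = P̄·Hᵀ·S⁻¹ = [81/235; -38/235; 5/47]
x' − x̄ = [-162/47, 76/47, -50/47] = K·y
y = (KᵀK)⁻¹·Kᵀ·(x' − x̄) = [-10]
z = y + H·x̄ = [-10] + [12] = [2]

z = [2]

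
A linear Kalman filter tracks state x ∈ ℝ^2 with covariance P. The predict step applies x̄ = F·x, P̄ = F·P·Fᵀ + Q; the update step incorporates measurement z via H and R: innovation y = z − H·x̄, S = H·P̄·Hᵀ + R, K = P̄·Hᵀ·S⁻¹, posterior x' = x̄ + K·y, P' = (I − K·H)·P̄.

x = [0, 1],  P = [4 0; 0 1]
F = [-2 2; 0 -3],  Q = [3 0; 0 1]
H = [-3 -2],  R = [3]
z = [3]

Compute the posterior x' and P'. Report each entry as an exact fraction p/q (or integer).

x' = [185/178, -270/89]
P' = [845/178 -591/89; -591/89 888/89]

x̄ = F·x = [2, -3]
P̄ = F·P·Fᵀ + Q = [23 -6; -6 10]
y = z − H·x̄ = [3]
S = H·P̄·Hᵀ + R = [178]
K = P̄·Hᵀ·S⁻¹ = [-57/178; -1/89]
x' = x̄ + K·y = [185/178, -270/89]
P' = (I − K·H)·P̄ = [845/178 -591/89; -591/89 888/89]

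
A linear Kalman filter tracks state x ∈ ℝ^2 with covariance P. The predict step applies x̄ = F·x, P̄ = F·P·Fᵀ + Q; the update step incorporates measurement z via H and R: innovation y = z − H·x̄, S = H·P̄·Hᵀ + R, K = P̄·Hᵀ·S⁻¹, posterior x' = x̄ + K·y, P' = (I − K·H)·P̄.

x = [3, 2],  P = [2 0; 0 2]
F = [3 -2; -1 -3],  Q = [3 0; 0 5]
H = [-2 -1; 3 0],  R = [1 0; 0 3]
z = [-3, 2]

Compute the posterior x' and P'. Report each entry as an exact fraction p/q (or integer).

x̄ = F·x = [5, -9]
P̄ = F·P·Fᵀ + Q = [29 6; 6 25]
y = z − H·x̄ = [-2, -13]
S = H·P̄·Hᵀ + R = [166 -192; -192 264]
K = P̄·Hᵀ·S⁻¹ = [-4/145 359/1160; -263/290 -343/580]
x' = x̄ + K·y = [1197/1160, 291/580]
P' = (I − K·H)·P̄ = [359/1160 -343/580; -343/580 303/145]

x' = [1197/1160, 291/580]
P' = [359/1160 -343/580; -343/580 303/145]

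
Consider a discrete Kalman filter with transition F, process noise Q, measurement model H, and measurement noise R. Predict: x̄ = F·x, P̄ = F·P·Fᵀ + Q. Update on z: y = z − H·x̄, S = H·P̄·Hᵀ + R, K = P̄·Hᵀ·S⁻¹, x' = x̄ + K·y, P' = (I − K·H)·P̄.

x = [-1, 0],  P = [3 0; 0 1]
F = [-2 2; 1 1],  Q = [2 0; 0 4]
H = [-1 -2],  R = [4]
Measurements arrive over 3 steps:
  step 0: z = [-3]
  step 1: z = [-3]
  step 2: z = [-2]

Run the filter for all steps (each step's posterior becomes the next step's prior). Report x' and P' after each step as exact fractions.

step 0: x' = [53/19, -1/19], P' = [292/19 -136/19; -136/19 80/19]
step 1: x' = [-1991/849, 736/283], P' = [34732/849 -5200/283; -5200/283 2576/283]
step 2: x' = [-9700/7907, 40649/23721], P' = [439172/7907 -595984/23721; -595984/23721 289760/23721]

step 0: x̄ = F·x = [2, -1]
step 0: P̄ = F·P·Fᵀ + Q = [18 -4; -4 8]
step 0: y = z − H·x̄ = [-3]
step 0: S = H·P̄·Hᵀ + R = [38]
step 0: K = P̄·Hᵀ·S⁻¹ = [-5/19; -6/19]
step 0: x' = x̄ + K·y = [53/19, -1/19]
step 0: P' = (I − K·H)·P̄ = [292/19 -136/19; -136/19 80/19]
step 1: x̄ = F·x = [-108/19, 52/19]
step 1: P̄ = F·P·Fᵀ + Q = [2614/19 -424/19; -424/19 176/19]
step 1: y = z − H·x̄ = [-61/19]
step 1: S = H·P̄·Hᵀ + R = [1698/19]
step 1: K = P̄·Hᵀ·S⁻¹ = [-883/849; 12/283]
step 1: x' = x̄ + K·y = [-1991/849, 736/283]
step 1: P' = (I − K·H)·P̄ = [34732/849 -5200/283; -5200/283 2576/283]
step 2: x̄ = F·x = [8398/849, 217/849]
step 2: P̄ = F·P·Fᵀ + Q = [296338/849 -54008/849; -54008/849 14656/849]
step 2: y = z − H·x̄ = [2378/283]
step 2: S = H·P̄·Hᵀ + R = [47442/283]
step 2: K = P̄·Hᵀ·S⁻¹ = [-31387/23721; 1372/7907]
step 2: x' = x̄ + K·y = [-9700/7907, 40649/23721]
step 2: P' = (I − K·H)·P̄ = [439172/7907 -595984/23721; -595984/23721 289760/23721]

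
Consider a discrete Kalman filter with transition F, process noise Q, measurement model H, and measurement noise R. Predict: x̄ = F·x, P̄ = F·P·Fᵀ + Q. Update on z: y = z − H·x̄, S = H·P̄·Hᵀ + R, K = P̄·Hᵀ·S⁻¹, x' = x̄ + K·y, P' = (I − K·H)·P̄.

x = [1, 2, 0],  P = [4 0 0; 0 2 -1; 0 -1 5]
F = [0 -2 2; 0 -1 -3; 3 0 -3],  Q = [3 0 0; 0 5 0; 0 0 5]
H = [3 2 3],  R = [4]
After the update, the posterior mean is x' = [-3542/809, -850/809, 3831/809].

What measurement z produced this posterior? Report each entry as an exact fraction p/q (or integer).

z = [-1]

x̄ = F·x = [-4, -2, 3]
P̄ = F·P·Fᵀ + Q = [39 -30 -36; -30 46 42; -36 42 86]
S = H·P̄·Hᵀ + R = [809]
K = P̄·Hᵀ·S⁻¹ = [-51/809; 128/809; 234/809]
x' − x̄ = [-306/809, 768/809, 1404/809] = K·y
y = (KᵀK)⁻¹·Kᵀ·(x' − x̄) = [6]
z = y + H·x̄ = [6] + [-7] = [-1]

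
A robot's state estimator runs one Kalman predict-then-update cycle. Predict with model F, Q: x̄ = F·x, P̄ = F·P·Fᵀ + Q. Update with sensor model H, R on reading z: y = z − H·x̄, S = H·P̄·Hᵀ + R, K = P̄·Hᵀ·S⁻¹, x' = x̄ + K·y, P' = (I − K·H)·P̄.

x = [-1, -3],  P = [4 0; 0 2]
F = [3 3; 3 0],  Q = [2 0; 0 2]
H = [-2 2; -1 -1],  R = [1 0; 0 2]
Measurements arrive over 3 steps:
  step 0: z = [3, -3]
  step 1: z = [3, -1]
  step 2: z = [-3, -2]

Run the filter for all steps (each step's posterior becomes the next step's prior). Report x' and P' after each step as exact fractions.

step 0: x̄ = F·x = [-12, -3]
step 0: P̄ = F·P·Fᵀ + Q = [56 36; 36 38]
step 0: y = z − H·x̄ = [-15, -18]
step 0: S = H·P̄·Hᵀ + R = [89 36; 36 168]
step 0: K = P̄·Hᵀ·S⁻¹ = [-142/569 -1687/3414; 139/569 -3365/6828]
step 0: x' = x̄ + K·y = [363/569, 2511/1138]
step 0: P' = (I − K·H)·P̄ = [950/1707 737/1707; 737/1707 1891/3414]
step 1: x̄ = F·x = [9711/1138, 1089/569]
step 1: P̄ = F·P·Fᵀ + Q = [22493/1138 5061/569; 5061/569 3988/569]
step 1: y = z − H·x̄ = [9240/569, 10751/1138]
step 1: S = H·P̄·Hᵀ + R = [21019/569 14517/569; 14517/569 52989/1138]
step 1: K = P̄·Hᵀ·S⁻¹ = [-15236/57937 -81937/173811; 7936/36869 -50822/110607]
step 1: x' = x̄ + K·y = [-33137/173811, 118178/110607]
step 1: P' = (I − K·H)·P̄ = [93364/173811 6410/15801; 6410/15801 56774/110607]
step 2: x̄ = F·x = [1067999/405559, -33137/57937]
step 2: P̄ = F·P·Fᵀ + Q = [7606724/405559 491622/57937; 491622/57937 395966/57937]
step 2: y = z − H·x̄ = [125749/36869, 24922/405559]
step 2: S = H·P̄·Hᵀ + R = [1308061/36869 879084/36869; 879084/36869 18072312/405559]
step 2: K = P̄·Hᵀ·S⁻¹ = [-4491913/17109011 -96668471/205308132; 3686086/17109011 -47125495/102654066]
step 2: x' = x̄ + K·y = [175435679/102654066, 6911980/51327033]
step 2: P' = (I − K·H)·P̄ = [55072105/102654066 20798183/51327033; 20798183/51327033 26327312/51327033]

step 0: x' = [363/569, 2511/1138], P' = [950/1707 737/1707; 737/1707 1891/3414]
step 1: x' = [-33137/173811, 118178/110607], P' = [93364/173811 6410/15801; 6410/15801 56774/110607]
step 2: x' = [175435679/102654066, 6911980/51327033], P' = [55072105/102654066 20798183/51327033; 20798183/51327033 26327312/51327033]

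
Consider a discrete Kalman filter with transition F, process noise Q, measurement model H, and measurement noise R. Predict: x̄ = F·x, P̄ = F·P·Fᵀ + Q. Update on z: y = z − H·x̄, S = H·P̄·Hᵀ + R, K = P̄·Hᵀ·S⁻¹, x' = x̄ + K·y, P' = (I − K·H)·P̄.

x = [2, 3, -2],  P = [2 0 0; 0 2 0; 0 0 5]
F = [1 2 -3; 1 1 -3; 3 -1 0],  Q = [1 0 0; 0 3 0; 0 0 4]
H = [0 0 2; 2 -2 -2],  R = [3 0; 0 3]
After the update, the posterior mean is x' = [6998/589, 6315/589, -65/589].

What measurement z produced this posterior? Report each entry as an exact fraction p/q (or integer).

z = [-1, 2]

x̄ = F·x = [14, 11, 3]
P̄ = F·P·Fᵀ + Q = [56 51 2; 51 52 4; 2 4 24]
S = H·P̄·Hᵀ + R = [99 -104; -104 139]
K = P̄·Hᵀ·S⁻¹ = [236/589 202/589; 72/2945 -158/2945; 1264/2945 -156/2945]
x' − x̄ = [-1248/589, -164/589, -1832/589] = K·y
y = (KᵀK)⁻¹·Kᵀ·(x' − x̄) = [-7, 2]
z = y + H·x̄ = [-7, 2] + [6, 0] = [-1, 2]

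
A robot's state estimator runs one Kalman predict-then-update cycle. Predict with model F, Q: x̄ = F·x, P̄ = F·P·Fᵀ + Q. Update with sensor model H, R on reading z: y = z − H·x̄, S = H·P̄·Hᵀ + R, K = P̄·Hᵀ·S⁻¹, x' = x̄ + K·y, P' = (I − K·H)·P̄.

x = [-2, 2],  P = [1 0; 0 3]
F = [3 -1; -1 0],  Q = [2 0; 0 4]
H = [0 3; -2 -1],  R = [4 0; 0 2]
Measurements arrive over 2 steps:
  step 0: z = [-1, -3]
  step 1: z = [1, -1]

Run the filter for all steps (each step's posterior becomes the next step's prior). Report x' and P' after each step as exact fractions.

step 0: x' = [1567/1245, -211/1245], P' = [727/1245 -256/1245; -256/1245 508/1245]
step 1: x' = [559054/964985, 176143/964985], P' = [550374/964985 -193772/964985; -193772/964985 390876/964985]

step 0: x̄ = F·x = [-8, 2]
step 0: P̄ = F·P·Fᵀ + Q = [14 -3; -3 5]
step 0: y = z − H·x̄ = [-7, -17]
step 0: S = H·P̄·Hᵀ + R = [49 3; 3 51]
step 0: K = P̄·Hᵀ·S⁻¹ = [-64/415 -599/1245; 127/415 2/1245]
step 0: x' = x̄ + K·y = [1567/1245, -211/1245]
step 0: P' = (I − K·H)·P̄ = [727/1245 -256/1245; -256/1245 508/1245]
step 1: x̄ = F·x = [4912/1245, -1567/1245]
step 1: P̄ = F·P·Fᵀ + Q = [11077/1245 -2437/1245; -2437/1245 5707/1245]
step 1: y = z − H·x̄ = [1982/415, 7012/1245]
step 1: S = H·P̄·Hᵀ + R = [18781/415 -833/415; -833/415 42757/1245]
step 1: K = P̄·Hᵀ·S⁻¹ = [-145329/964985 -64784/137855; 293157/964985 -238/137855]
step 1: x' = x̄ + K·y = [559054/964985, 176143/964985]
step 1: P' = (I − K·H)·P̄ = [550374/964985 -193772/964985; -193772/964985 390876/964985]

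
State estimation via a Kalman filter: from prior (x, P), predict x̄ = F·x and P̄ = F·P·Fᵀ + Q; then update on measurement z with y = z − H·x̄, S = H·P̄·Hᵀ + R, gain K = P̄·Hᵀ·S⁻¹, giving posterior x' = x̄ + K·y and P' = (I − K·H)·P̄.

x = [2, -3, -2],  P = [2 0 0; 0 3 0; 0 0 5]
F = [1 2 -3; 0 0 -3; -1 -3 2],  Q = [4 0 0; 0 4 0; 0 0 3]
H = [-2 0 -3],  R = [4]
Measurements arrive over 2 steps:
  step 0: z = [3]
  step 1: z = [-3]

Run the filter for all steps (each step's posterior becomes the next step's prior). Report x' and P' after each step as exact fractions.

step 0: x̄ = F·x = [2, 6, 3]
step 0: P̄ = F·P·Fᵀ + Q = [63 45 -50; 45 49 -30; -50 -30 52]
step 0: y = z − H·x̄ = [16]
step 0: S = H·P̄·Hᵀ + R = [124]
step 0: K = P̄·Hᵀ·S⁻¹ = [6/31; 0; -14/31]
step 0: x' = x̄ + K·y = [158/31, 6, -131/31]
step 0: P' = (I − K·H)·P̄ = [1809/31 45 -1214/31; 45 49 -30; -1214/31 -30 828/31]
step 1: x̄ = F·x = [923/31, 393/31, -978/31]
step 1: P̄ = F·P·Fᵀ + Q = [39485/31 16674/31 -41026/31; 16674/31 7576/31 -16980/31; -41026/31 -16980/31 43271/31]
step 1: y = z − H·x̄ = [-1181/31]
step 1: S = H·P̄·Hᵀ + R = [55191/31]
step 1: K = P̄·Hᵀ·S⁻¹ = [44108/55191; 5864/18397; -47761/55191]
step 1: x' = x̄ + K·y = [-37105/55191, 9827/18397, 78353/55191]
step 1: P' = (I − K·H)·P̄ = [7538741/55191 1551686/18397 -5084638/55191; 1551686/18397 1168264/18397 -1042276/18397; -5084638/55191 -1042276/18397 3453440/55191]

step 0: x' = [158/31, 6, -131/31], P' = [1809/31 45 -1214/31; 45 49 -30; -1214/31 -30 828/31]
step 1: x' = [-37105/55191, 9827/18397, 78353/55191], P' = [7538741/55191 1551686/18397 -5084638/55191; 1551686/18397 1168264/18397 -1042276/18397; -5084638/55191 -1042276/18397 3453440/55191]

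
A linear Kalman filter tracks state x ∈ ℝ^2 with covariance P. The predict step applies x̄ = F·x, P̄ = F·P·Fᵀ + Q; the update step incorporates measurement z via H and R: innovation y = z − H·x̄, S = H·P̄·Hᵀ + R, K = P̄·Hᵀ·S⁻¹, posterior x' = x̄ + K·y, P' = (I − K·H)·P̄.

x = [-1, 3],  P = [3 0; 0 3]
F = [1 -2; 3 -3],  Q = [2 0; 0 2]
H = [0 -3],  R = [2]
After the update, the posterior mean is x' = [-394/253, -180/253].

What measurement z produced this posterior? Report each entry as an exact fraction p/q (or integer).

x̄ = F·x = [-7, -12]
P̄ = F·P·Fᵀ + Q = [17 27; 27 56]
S = H·P̄·Hᵀ + R = [506]
K = P̄·Hᵀ·S⁻¹ = [-81/506; -84/253]
x' − x̄ = [1377/253, 2856/253] = K·y
y = (KᵀK)⁻¹·Kᵀ·(x' − x̄) = [-34]
z = y + H·x̄ = [-34] + [36] = [2]

z = [2]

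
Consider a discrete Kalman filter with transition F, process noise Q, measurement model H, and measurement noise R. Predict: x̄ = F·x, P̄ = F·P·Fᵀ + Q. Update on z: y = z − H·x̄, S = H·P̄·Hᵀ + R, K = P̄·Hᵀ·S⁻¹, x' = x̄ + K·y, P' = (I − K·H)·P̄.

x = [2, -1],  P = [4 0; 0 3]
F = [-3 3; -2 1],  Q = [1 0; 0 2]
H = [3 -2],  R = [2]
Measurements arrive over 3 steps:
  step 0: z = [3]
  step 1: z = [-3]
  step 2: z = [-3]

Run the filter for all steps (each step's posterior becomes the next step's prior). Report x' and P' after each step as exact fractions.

step 0: x' = [9/19, -5/7], P' = [82/19 6; 6 123/14]
step 1: x' = [-88143/36547, -76232/36547], P' = [49570/36547 64716/36547; 64716/36547 100623/36547]
step 2: x' = [995331/1167025, 3235168/1167025], P' = [1590934/1167025 2068152/1167025; 2068152/1167025 6380187/2334050]

step 0: x̄ = F·x = [-9, -5]
step 0: P̄ = F·P·Fᵀ + Q = [64 33; 33 21]
step 0: y = z − H·x̄ = [20]
step 0: S = H·P̄·Hᵀ + R = [266]
step 0: K = P̄·Hᵀ·S⁻¹ = [9/19; 3/14]
step 0: x' = x̄ + K·y = [9/19, -5/7]
step 0: P' = (I − K·H)·P̄ = [82/19 6; 6 123/14]
step 1: x̄ = F·x = [-474/133, -221/133]
step 1: P̄ = F·P·Fᵀ + Q = [2903/266 -465/266; -465/266 1077/266]
step 1: y = z − H·x̄ = [83/19]
step 1: S = H·P̄·Hᵀ + R = [5221/38]
step 1: K = P̄·Hᵀ·S⁻¹ = [1377/5221; -507/5221]
step 1: x' = x̄ + K·y = [-88143/36547, -76232/36547]
step 1: P' = (I − K·H)·P̄ = [49570/36547 64716/36547; 64716/36547 100623/36547]
step 2: x̄ = F·x = [35733/36547, 100054/36547]
step 2: P̄ = F·P·Fᵀ + Q = [223396/36547 16845/36547; 16845/36547 113133/36547]
step 2: y = z − H·x̄ = [-16732/36547]
step 2: S = H·P̄·Hᵀ + R = [2334050/36547]
step 2: K = P̄·Hᵀ·S⁻¹ = [318249/1167025; -175731/2334050]
step 2: x' = x̄ + K·y = [995331/1167025, 3235168/1167025]
step 2: P' = (I − K·H)·P̄ = [1590934/1167025 2068152/1167025; 2068152/1167025 6380187/2334050]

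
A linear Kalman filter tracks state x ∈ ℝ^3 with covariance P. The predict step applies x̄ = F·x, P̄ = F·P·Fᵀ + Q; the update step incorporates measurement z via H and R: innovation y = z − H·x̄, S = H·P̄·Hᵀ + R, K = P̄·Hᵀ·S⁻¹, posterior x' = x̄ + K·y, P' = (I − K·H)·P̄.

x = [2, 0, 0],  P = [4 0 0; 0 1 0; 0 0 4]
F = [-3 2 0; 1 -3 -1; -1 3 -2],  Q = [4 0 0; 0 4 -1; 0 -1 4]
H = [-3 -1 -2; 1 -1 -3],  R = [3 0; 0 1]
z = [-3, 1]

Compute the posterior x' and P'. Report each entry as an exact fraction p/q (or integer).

x̄ = F·x = [-6, 2, -2]
P̄ = F·P·Fᵀ + Q = [44 -18 18; -18 21 -6; 18 -6 33]
y = z − H·x̄ = [-23, 3]
S = H·P̄·Hᵀ + R = [636 147; 147 255]
K = P̄·Hᵀ·S⁻¹ = [-13142/46857 9046/46857; 1618/15619 -2219/15619; -2005/15619 -3438/15619]
x' = x̄ + K·y = [48262/46857, -12633/15619, 4563/15619]
P' = (I − K·H)·P̄ = [18040/46857 -20690/15619 7896/15619; -20690/15619 208590/15619 -75687/15619; 7896/15619 -75687/15619 29007/15619]

x' = [48262/46857, -12633/15619, 4563/15619]
P' = [18040/46857 -20690/15619 7896/15619; -20690/15619 208590/15619 -75687/15619; 7896/15619 -75687/15619 29007/15619]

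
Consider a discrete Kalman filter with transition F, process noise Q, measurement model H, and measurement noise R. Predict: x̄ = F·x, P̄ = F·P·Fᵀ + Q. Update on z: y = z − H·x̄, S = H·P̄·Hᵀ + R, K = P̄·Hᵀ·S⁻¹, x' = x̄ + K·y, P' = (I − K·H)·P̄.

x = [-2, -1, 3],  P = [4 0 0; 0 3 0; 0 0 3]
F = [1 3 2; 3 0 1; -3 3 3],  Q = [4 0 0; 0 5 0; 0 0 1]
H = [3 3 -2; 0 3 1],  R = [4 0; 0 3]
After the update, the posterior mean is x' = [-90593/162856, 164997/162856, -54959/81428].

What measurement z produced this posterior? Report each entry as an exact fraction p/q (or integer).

x̄ = F·x = [1, -3, 12]
P̄ = F·P·Fᵀ + Q = [47 18 33; 18 44 -27; 33 -27 91]
S = H·P̄·Hᵀ + R = [1439 556; 556 328]
K = P̄·Hᵀ·S⁻¹ = [-1515/40714 53469/162856; 5085/40714 17655/162856; -7419/20357 52787/81428]
x' − x̄ = [-253449/162856, 653565/162856, -1032095/81428] = K·y
y = (KᵀK)⁻¹·Kᵀ·(x' − x̄) = [33, -1]
z = y + H·x̄ = [33, -1] + [-30, 3] = [3, 2]

z = [3, 2]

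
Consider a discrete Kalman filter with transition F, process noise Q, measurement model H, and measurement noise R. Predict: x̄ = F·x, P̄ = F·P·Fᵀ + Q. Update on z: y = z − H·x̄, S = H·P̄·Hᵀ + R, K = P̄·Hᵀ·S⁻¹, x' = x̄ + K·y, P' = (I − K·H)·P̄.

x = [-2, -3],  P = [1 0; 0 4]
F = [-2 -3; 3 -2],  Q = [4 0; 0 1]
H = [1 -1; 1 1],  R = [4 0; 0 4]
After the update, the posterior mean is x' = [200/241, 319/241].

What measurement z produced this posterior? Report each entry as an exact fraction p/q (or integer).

x̄ = F·x = [13, 0]
P̄ = F·P·Fᵀ + Q = [44 18; 18 26]
S = H·P̄·Hᵀ + R = [38 18; 18 110]
K = P̄·Hᵀ·S⁻¹ = [109/241 118/241; -209/482 227/482]
x' − x̄ = [-2933/241, 319/241] = K·y
y = (KᵀK)⁻¹·Kᵀ·(x' − x̄) = [-15, -11]
z = y + H·x̄ = [-15, -11] + [13, 13] = [-2, 2]

z = [-2, 2]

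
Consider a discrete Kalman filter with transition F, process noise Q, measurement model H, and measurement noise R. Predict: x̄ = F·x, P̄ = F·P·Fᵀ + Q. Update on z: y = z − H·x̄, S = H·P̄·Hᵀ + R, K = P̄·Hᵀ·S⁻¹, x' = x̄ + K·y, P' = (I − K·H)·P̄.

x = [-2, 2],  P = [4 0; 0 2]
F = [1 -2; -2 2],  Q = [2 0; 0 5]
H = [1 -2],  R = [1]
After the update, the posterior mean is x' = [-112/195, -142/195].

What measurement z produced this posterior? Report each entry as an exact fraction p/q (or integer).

z = [1]

x̄ = F·x = [-6, 8]
P̄ = F·P·Fᵀ + Q = [14 -16; -16 29]
S = H·P̄·Hᵀ + R = [195]
K = P̄·Hᵀ·S⁻¹ = [46/195; -74/195]
x' − x̄ = [1058/195, -1702/195] = K·y
y = (KᵀK)⁻¹·Kᵀ·(x' − x̄) = [23]
z = y + H·x̄ = [23] + [-22] = [1]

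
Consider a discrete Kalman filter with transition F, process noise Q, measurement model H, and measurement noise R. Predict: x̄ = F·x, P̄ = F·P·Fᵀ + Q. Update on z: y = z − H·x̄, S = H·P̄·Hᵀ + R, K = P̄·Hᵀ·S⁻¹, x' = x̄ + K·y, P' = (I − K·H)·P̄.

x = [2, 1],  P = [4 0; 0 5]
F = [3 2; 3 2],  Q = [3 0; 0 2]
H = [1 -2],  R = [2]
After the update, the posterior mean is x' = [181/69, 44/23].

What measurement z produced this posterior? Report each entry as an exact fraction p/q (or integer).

z = [-1]

x̄ = F·x = [8, 8]
P̄ = F·P·Fᵀ + Q = [59 56; 56 58]
S = H·P̄·Hᵀ + R = [69]
K = P̄·Hᵀ·S⁻¹ = [-53/69; -20/23]
x' − x̄ = [-371/69, -140/23] = K·y
y = (KᵀK)⁻¹·Kᵀ·(x' − x̄) = [7]
z = y + H·x̄ = [7] + [-8] = [-1]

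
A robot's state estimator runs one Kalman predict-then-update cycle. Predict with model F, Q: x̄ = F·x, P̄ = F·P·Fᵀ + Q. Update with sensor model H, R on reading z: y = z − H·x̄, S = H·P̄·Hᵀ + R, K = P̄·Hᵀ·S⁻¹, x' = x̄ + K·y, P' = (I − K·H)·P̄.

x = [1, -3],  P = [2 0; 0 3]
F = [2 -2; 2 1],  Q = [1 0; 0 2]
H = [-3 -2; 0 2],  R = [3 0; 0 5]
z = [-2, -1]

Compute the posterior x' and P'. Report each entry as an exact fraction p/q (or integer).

x̄ = F·x = [8, -1]
P̄ = F·P·Fᵀ + Q = [21 2; 2 13]
y = z − H·x̄ = [20, 1]
S = H·P̄·Hᵀ + R = [268 -64; -64 57]
K = P̄·Hᵀ·S⁻¹ = [-3563/11180 -804/2795; -8/559 246/559]
x' = x̄ + K·y = [87/65, -11/13]
P' = (I − K·H)·P̄ = [8923/11180 -402/559; -402/559 615/559]

x' = [87/65, -11/13]
P' = [8923/11180 -402/559; -402/559 615/559]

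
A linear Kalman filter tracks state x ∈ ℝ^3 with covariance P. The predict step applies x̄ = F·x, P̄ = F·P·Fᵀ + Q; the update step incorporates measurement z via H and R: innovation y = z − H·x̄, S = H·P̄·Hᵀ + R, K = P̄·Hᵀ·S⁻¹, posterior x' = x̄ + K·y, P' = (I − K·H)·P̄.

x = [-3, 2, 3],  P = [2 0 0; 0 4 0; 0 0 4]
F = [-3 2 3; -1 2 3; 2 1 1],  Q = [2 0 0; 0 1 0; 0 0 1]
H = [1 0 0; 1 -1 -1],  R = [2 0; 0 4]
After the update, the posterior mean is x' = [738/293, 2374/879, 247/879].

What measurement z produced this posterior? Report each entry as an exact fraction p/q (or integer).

z = [2, -1]

x̄ = F·x = [22, 16, -1]
P̄ = F·P·Fᵀ + Q = [72 58 8; 58 55 16; 8 16 17]
S = H·P̄·Hᵀ + R = [74 6; 6 48]
K = P̄·Hᵀ·S⁻¹ = [285/293 1/293; 477/586 -655/1758; 89/586 -949/1758]
x' − x̄ = [-5708/293, -11690/879, 1126/879] = K·y
y = (KᵀK)⁻¹·Kᵀ·(x' − x̄) = [-20, -8]
z = y + H·x̄ = [-20, -8] + [22, 7] = [2, -1]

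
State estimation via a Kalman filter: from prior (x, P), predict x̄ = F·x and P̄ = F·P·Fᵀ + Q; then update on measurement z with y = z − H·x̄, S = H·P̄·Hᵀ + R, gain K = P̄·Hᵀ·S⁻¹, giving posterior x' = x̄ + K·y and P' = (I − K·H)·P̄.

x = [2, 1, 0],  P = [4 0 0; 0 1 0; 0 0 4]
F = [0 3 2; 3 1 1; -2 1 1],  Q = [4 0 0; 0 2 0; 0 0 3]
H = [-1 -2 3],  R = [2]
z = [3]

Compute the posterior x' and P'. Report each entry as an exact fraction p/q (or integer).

x̄ = F·x = [3, 7, -3]
P̄ = F·P·Fᵀ + Q = [29 11 11; 11 43 -19; 11 -19 24]
y = z − H·x̄ = [29]
S = H·P̄·Hᵀ + R = [625]
K = P̄·Hᵀ·S⁻¹ = [-18/625; -154/625; 99/625]
x' = x̄ + K·y = [1353/625, -91/625, 996/625]
P' = (I − K·H)·P̄ = [17801/625 4103/625 8657/625; 4103/625 3159/625 3371/625; 8657/625 3371/625 5199/625]

x' = [1353/625, -91/625, 996/625]
P' = [17801/625 4103/625 8657/625; 4103/625 3159/625 3371/625; 8657/625 3371/625 5199/625]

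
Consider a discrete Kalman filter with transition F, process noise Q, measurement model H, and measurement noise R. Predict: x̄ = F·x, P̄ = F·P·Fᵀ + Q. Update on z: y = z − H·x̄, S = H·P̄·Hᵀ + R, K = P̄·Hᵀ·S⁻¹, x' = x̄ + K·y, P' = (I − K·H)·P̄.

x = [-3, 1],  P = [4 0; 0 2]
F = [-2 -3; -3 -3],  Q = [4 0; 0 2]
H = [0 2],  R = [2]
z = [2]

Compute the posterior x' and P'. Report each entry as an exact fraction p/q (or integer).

x̄ = F·x = [3, 6]
P̄ = F·P·Fᵀ + Q = [38 42; 42 56]
y = z − H·x̄ = [-10]
S = H·P̄·Hᵀ + R = [226]
K = P̄·Hᵀ·S⁻¹ = [42/113; 56/113]
x' = x̄ + K·y = [-81/113, 118/113]
P' = (I − K·H)·P̄ = [766/113 42/113; 42/113 56/113]

x' = [-81/113, 118/113]
P' = [766/113 42/113; 42/113 56/113]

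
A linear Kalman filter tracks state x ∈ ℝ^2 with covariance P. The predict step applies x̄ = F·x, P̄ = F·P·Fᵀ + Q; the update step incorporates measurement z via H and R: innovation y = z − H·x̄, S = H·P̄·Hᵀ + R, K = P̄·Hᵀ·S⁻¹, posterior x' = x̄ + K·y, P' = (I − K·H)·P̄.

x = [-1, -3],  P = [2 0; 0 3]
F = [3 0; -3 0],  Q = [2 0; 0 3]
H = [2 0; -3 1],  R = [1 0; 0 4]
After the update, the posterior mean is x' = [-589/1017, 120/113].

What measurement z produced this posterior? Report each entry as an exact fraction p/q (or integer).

x̄ = F·x = [-3, 3]
P̄ = F·P·Fᵀ + Q = [20 -18; -18 21]
S = H·P̄·Hᵀ + R = [81 -156; -156 313]
K = P̄·Hᵀ·S⁻¹ = [352/1017 -26/339; 48/113 51/113]
x' − x̄ = [2462/1017, -219/113] = K·y
y = (KᵀK)⁻¹·Kᵀ·(x' − x̄) = [5, -9]
z = y + H·x̄ = [5, -9] + [-6, 12] = [-1, 3]

z = [-1, 3]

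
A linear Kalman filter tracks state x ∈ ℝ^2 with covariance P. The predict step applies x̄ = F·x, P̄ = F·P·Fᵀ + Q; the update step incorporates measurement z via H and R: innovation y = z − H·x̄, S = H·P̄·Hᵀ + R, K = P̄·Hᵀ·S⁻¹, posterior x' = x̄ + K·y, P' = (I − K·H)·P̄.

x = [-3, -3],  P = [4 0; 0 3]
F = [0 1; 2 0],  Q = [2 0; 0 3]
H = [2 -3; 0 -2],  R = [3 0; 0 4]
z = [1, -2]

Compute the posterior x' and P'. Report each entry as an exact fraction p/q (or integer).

x̄ = F·x = [-3, -6]
P̄ = F·P·Fᵀ + Q = [5 0; 0 19]
y = z − H·x̄ = [-11, -14]
S = H·P̄·Hᵀ + R = [194 114; 114 80]
K = P̄·Hᵀ·S⁻¹ = [200/631 -285/631; -57/631 -437/1262]
x' = x̄ + K·y = [-103/631, -100/631]
P' = (I − K·H)·P̄ = [1155/631 570/631; 570/631 437/631]

x' = [-103/631, -100/631]
P' = [1155/631 570/631; 570/631 437/631]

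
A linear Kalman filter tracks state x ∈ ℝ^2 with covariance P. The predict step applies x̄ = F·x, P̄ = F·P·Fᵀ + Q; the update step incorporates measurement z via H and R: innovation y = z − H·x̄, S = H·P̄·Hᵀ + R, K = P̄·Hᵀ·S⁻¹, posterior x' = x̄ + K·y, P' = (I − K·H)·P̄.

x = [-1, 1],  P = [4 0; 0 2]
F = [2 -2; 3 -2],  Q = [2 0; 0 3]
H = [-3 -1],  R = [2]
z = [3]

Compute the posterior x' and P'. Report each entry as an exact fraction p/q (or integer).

x̄ = F·x = [-4, -5]
P̄ = F·P·Fᵀ + Q = [26 32; 32 47]
y = z − H·x̄ = [-14]
S = H·P̄·Hᵀ + R = [475]
K = P̄·Hᵀ·S⁻¹ = [-22/95; -143/475]
x' = x̄ + K·y = [-72/95, -373/475]
P' = (I − K·H)·P̄ = [10/19 -106/95; -106/95 1876/475]

x' = [-72/95, -373/475]
P' = [10/19 -106/95; -106/95 1876/475]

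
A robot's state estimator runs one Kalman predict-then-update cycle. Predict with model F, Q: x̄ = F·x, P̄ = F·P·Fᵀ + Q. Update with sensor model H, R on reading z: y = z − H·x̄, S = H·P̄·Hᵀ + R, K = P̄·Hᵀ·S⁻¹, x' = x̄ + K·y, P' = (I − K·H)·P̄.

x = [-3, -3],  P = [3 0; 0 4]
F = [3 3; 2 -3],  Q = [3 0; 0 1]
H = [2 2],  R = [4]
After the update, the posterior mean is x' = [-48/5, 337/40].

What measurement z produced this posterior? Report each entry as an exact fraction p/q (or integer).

z = [-2]

x̄ = F·x = [-18, 3]
P̄ = F·P·Fᵀ + Q = [66 -18; -18 49]
S = H·P̄·Hᵀ + R = [320]
K = P̄·Hᵀ·S⁻¹ = [3/10; 31/160]
x' − x̄ = [42/5, 217/40] = K·y
y = (KᵀK)⁻¹·Kᵀ·(x' − x̄) = [28]
z = y + H·x̄ = [28] + [-30] = [-2]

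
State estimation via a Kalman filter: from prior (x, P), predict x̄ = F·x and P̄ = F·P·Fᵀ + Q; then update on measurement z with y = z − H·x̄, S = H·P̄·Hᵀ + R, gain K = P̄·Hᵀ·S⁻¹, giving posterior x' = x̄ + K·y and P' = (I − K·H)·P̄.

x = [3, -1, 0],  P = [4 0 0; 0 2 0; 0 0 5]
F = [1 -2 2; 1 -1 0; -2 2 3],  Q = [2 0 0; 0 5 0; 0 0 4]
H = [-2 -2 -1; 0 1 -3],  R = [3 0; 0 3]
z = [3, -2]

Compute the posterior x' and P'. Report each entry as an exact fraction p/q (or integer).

x̄ = F·x = [5, 4, -8]
P̄ = F·P·Fᵀ + Q = [34 8 14; 8 11 -12; 14 -12 73]
y = z − H·x̄ = [13, -30]
S = H·P̄·Hᵀ + R = [328 205; 205 743]
K = P̄·Hᵀ·S⁻¹ = [-65844/201679 218/4919; -28953/201679 506/4919; -9856/201679 -1463/4919]
x' = x̄ + K·y = [-115717/201679, -192053/201679, 57930/201679]
P' = (I − K·H)·P̄ = [708266/201679 -518598/201679 -181804/201679; -518598/201679 490629/201679 142797/201679; -181804/201679 142797/201679 107582/201679]

x' = [-115717/201679, -192053/201679, 57930/201679]
P' = [708266/201679 -518598/201679 -181804/201679; -518598/201679 490629/201679 142797/201679; -181804/201679 142797/201679 107582/201679]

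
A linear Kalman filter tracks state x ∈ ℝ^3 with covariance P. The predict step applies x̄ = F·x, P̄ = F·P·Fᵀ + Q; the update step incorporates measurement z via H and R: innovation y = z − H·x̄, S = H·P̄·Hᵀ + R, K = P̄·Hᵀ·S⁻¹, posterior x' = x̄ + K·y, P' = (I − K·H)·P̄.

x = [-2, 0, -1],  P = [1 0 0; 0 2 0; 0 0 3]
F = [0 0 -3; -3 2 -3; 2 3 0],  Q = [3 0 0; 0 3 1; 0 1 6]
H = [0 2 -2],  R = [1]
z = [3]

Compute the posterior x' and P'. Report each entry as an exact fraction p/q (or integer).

x̄ = F·x = [3, 9, -4]
P̄ = F·P·Fᵀ + Q = [30 27 0; 27 47 7; 0 7 28]
y = z − H·x̄ = [-23]
S = H·P̄·Hᵀ + R = [245]
K = P̄·Hᵀ·S⁻¹ = [54/245; 16/49; -6/35]
x' = x̄ + K·y = [-507/245, 73/49, -2/35]
P' = (I − K·H)·P̄ = [4434/245 459/49 324/35; 459/49 1023/49 145/7; 324/35 145/7 104/5]

x' = [-507/245, 73/49, -2/35]
P' = [4434/245 459/49 324/35; 459/49 1023/49 145/7; 324/35 145/7 104/5]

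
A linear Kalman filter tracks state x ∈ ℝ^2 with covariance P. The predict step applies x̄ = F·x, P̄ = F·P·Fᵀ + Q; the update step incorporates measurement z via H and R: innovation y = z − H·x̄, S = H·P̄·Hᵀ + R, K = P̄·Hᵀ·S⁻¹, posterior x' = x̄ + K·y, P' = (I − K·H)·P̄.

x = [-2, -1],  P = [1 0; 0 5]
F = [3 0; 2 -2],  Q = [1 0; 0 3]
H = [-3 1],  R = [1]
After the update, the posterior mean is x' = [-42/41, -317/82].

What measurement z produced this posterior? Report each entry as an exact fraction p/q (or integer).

x̄ = F·x = [-6, -2]
P̄ = F·P·Fᵀ + Q = [10 6; 6 27]
S = H·P̄·Hᵀ + R = [82]
K = P̄·Hᵀ·S⁻¹ = [-12/41; 9/82]
x' − x̄ = [204/41, -153/82] = K·y
y = (KᵀK)⁻¹·Kᵀ·(x' − x̄) = [-17]
z = y + H·x̄ = [-17] + [16] = [-1]

z = [-1]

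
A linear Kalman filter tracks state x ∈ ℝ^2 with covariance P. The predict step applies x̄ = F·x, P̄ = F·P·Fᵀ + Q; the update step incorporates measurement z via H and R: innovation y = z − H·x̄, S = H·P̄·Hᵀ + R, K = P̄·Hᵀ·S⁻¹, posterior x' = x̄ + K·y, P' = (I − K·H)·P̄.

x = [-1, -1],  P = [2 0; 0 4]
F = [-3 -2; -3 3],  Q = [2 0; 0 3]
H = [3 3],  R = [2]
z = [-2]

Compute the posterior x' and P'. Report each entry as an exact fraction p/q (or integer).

x' = [125/43, -153/43]
P' = [18216/731 -1068/43; -1068/43 1074/43]

x̄ = F·x = [5, 0]
P̄ = F·P·Fᵀ + Q = [36 -6; -6 57]
y = z − H·x̄ = [-17]
S = H·P̄·Hᵀ + R = [731]
K = P̄·Hᵀ·S⁻¹ = [90/731; 9/43]
x' = x̄ + K·y = [125/43, -153/43]
P' = (I − K·H)·P̄ = [18216/731 -1068/43; -1068/43 1074/43]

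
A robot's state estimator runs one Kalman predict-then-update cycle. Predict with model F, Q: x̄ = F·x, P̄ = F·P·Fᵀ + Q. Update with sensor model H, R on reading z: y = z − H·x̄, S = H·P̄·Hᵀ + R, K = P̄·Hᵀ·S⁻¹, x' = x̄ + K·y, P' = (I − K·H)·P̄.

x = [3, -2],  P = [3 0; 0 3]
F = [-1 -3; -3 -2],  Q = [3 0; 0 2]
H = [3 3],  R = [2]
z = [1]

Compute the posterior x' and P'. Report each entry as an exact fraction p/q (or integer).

x' = [2361/577, -2171/577]
P' = [2841/577 -2781/577; -2781/577 2849/577]

x̄ = F·x = [3, -5]
P̄ = F·P·Fᵀ + Q = [33 27; 27 41]
y = z − H·x̄ = [7]
S = H·P̄·Hᵀ + R = [1154]
K = P̄·Hᵀ·S⁻¹ = [90/577; 102/577]
x' = x̄ + K·y = [2361/577, -2171/577]
P' = (I − K·H)·P̄ = [2841/577 -2781/577; -2781/577 2849/577]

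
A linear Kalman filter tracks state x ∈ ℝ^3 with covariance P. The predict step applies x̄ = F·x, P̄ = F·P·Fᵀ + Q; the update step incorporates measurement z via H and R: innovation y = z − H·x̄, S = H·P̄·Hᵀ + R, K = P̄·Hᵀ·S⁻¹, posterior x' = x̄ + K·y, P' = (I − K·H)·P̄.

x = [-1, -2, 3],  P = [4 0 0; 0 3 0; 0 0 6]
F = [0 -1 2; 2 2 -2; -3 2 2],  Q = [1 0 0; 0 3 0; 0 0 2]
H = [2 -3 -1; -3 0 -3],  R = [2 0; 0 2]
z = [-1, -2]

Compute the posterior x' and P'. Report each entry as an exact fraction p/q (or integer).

x' = [-29627/293192, -2391/73298, 28112/36649]
P' = [660917/146596 161619/36649 -164056/36649; 161619/36649 167032/36649 -163170/36649; -164056/36649 -163170/36649 171006/36649]

x̄ = F·x = [8, -12, 5]
P̄ = F·P·Fᵀ + Q = [28 -30 18; -30 55 -36; 18 -36 74]
y = z − H·x̄ = [-48, 37]
S = H·P̄·Hᵀ + R = [755 -594; -594 1244]
K = P̄·Hᵀ·S⁻¹ = [19315/146596 -14079/293192; -7344/36649 4653/73298; -4804/36649 -10425/36649]
x' = x̄ + K·y = [-29627/293192, -2391/73298, 28112/36649]
P' = (I − K·H)·P̄ = [660917/146596 161619/36649 -164056/36649; 161619/36649 167032/36649 -163170/36649; -164056/36649 -163170/36649 171006/36649]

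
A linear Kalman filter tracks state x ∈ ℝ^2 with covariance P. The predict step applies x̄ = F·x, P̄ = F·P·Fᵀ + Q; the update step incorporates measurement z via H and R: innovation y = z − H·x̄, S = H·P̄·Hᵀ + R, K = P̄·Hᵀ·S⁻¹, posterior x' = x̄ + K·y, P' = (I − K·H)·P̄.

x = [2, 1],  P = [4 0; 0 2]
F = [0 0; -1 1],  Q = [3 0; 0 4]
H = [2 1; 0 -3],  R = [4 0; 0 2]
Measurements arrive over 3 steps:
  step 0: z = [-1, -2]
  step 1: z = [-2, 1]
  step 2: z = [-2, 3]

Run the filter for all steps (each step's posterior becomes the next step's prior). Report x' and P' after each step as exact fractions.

step 0: x̄ = F·x = [0, -1]
step 0: P̄ = F·P·Fᵀ + Q = [3 0; 0 10]
step 0: y = z − H·x̄ = [0, -5]
step 0: S = H·P̄·Hᵀ + R = [26 -30; -30 92]
step 0: K = P̄·Hᵀ·S⁻¹ = [138/373 45/373; 5/373 -120/373]
step 0: x' = x̄ + K·y = [-225/373, 227/373]
step 0: P' = (I − K·H)·P̄ = [291/373 -30/373; -30/373 80/373]
step 1: x̄ = F·x = [0, 452/373]
step 1: P̄ = F·P·Fᵀ + Q = [3 0; 0 1923/373]
step 1: y = z − H·x̄ = [-1198/373, 1729/373]
step 1: S = H·P̄·Hᵀ + R = [7891/373 -5769/373; -5769/373 18053/373]
step 1: K = P̄·Hᵀ·S⁻¹ = [54159/146347 17307/146347; 1923/146347 -46152/146347]
step 1: x' = x̄ + K·y = [-93723/146347, -42766/146347]
step 1: P' = (I − K·H)·P̄ = [114087/146347 -11538/146347; -11538/146347 30768/146347]
step 2: x̄ = F·x = [0, 50957/146347]
step 2: P̄ = F·P·Fᵀ + Q = [3 0; 0 753319/146347]
step 2: y = z − H·x̄ = [-343651/146347, 591912/146347]
step 2: S = H·P̄·Hᵀ + R = [3094871/146347 -2259957/146347; -2259957/146347 7072565/146347]
step 2: K = P̄·Hᵀ·S⁻¹ = [21217695/57333839 6779871/57333839; 753319/57333839 -18079656/57333839]
step 2: x' = x̄ + K·y = [-22401519/57333839, -54930294/57333839]
step 2: P' = (I − K·H)·P̄ = [44695347/57333839 -4519914/57333839; -4519914/57333839 12053104/57333839]

step 0: x' = [-225/373, 227/373], P' = [291/373 -30/373; -30/373 80/373]
step 1: x' = [-93723/146347, -42766/146347], P' = [114087/146347 -11538/146347; -11538/146347 30768/146347]
step 2: x' = [-22401519/57333839, -54930294/57333839], P' = [44695347/57333839 -4519914/57333839; -4519914/57333839 12053104/57333839]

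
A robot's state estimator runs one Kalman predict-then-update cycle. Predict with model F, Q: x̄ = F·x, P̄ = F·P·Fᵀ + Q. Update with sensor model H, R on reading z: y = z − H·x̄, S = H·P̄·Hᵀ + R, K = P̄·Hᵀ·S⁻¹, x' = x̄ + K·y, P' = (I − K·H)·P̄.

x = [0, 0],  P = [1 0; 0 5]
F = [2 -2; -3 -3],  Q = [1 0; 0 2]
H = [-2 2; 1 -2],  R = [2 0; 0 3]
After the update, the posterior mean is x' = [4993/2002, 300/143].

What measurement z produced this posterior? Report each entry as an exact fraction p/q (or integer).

z = [-1, -2]

x̄ = F·x = [0, 0]
P̄ = F·P·Fᵀ + Q = [25 24; 24 56]
S = H·P̄·Hᵀ + R = [134 -130; -130 156]
K = P̄·Hᵀ·S⁻¹ = [-127/154 -1671/2002; -4/11 -124/143]
x' − x̄ = [4993/2002, 300/143] = K·y
y = (KᵀK)⁻¹·Kᵀ·(x' − x̄) = [-1, -2]
z = y + H·x̄ = [-1, -2] + [0, 0] = [-1, -2]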